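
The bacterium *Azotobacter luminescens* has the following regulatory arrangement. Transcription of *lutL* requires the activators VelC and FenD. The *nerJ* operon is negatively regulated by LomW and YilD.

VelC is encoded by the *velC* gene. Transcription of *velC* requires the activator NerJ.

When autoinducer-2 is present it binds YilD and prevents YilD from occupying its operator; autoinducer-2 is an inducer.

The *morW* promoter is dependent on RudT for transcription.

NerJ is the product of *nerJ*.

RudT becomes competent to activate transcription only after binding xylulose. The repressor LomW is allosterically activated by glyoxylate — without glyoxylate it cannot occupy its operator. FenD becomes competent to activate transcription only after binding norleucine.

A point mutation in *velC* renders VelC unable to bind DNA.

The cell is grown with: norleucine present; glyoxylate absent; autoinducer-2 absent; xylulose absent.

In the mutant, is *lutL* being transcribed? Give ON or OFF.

VelC is non-functional in this strain, so it has no effect.
Norleucine is present, so FenD is active.
Required activator VelC is absent, so *lutL* is not transcribed.

OFF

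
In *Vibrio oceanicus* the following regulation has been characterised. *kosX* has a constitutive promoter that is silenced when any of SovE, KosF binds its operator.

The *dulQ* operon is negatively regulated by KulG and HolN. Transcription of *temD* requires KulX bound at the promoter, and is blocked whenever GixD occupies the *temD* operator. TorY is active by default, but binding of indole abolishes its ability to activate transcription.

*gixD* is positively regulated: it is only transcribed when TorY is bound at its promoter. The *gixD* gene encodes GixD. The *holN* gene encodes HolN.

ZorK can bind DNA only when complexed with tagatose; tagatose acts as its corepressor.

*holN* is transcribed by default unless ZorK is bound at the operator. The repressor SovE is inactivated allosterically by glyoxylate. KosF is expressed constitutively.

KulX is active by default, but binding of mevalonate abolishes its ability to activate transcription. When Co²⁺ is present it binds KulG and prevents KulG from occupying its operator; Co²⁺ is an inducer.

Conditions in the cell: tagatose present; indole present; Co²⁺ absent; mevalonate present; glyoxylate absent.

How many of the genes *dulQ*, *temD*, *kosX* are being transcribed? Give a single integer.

Co²⁺ is absent, so KulG is active.
Tagatose is present, so ZorK is active.
With repressor ZorK bound, *holN* is not transcribed.
So HolN is not produced.
With repressor KulG bound, *dulQ* is not transcribed.
→ *dulQ* is OFF.
Indole is present, so TorY is inactive.
Required activator TorY is absent, so *gixD* is not transcribed.
So GixD is not produced.
Mevalonate is present, so KulX is inactive.
Required activator KulX is absent, so *temD* is not transcribed.
→ *temD* is OFF.
Glyoxylate is absent, so SovE is active.
KosF is produced constitutively and is active.
With repressor SovE bound, *kosX* is not transcribed.
→ *kosX* is OFF.
0 of the 3 genes are transcribed.

0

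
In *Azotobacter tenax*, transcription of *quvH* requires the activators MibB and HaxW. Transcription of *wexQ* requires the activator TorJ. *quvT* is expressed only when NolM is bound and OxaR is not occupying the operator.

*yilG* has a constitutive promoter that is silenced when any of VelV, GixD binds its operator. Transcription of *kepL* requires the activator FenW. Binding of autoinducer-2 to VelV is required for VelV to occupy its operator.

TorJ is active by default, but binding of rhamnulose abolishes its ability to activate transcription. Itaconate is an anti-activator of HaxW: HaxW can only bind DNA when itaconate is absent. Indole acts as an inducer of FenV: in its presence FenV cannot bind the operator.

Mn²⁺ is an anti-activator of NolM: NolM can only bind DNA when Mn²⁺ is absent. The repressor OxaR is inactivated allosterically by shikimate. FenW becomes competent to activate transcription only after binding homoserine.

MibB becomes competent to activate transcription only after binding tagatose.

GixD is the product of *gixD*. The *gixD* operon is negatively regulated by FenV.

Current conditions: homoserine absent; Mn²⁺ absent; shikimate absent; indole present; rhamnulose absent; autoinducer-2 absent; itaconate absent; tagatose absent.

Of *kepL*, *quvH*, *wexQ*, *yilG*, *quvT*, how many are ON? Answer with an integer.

1

Homoserine is absent, so FenW is inactive.
Required activator FenW is absent, so *kepL* is not transcribed.
→ *kepL* is OFF.
Tagatose is absent, so MibB is inactive.
Itaconate is absent, so HaxW is active.
Required activator MibB is absent, so *quvH* is not transcribed.
→ *quvH* is OFF.
Rhamnulose is absent, so TorJ is active.
No repressor is bound and TorJ is active, so *wexQ* is transcribed.
→ *wexQ* is ON.
Autoinducer-2 is absent, so VelV is inactive.
Indole is present, so FenV is inactive.
With no repressor bound, *gixD* is transcribed.
So GixD is produced and active.
With repressor GixD bound, *yilG* is not transcribed.
→ *yilG* is OFF.
Shikimate is absent, so OxaR is active.
Mn²⁺ is absent, so NolM is active.
With repressor OxaR bound, *quvT* is not transcribed.
→ *quvT* is OFF.
1 of the 5 genes is transcribed.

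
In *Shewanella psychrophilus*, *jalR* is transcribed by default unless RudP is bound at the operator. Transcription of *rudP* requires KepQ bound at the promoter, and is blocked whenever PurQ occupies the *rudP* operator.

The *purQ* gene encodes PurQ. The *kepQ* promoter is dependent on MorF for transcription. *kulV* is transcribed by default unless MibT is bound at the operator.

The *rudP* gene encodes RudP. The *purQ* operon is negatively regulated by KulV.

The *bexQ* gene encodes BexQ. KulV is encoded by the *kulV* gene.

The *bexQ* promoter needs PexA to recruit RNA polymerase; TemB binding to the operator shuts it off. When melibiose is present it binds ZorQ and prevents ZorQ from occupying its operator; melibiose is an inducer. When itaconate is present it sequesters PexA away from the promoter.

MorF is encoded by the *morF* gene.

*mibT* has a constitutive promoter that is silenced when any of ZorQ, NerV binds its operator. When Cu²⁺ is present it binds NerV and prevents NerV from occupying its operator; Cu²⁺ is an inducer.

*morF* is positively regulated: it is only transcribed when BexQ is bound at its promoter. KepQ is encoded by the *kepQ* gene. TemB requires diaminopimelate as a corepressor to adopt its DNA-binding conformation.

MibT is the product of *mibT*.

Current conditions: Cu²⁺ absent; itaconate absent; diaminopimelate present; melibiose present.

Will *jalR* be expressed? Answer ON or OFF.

Diaminopimelate is present, so TemB is active.
Itaconate is absent, so PexA is active.
With repressor TemB bound, *bexQ* is not transcribed.
So BexQ is not produced.
Required activator BexQ is absent, so *morF* is not transcribed.
So MorF is not produced.
Required activator MorF is absent, so *kepQ* is not transcribed.
So KepQ is not produced.
Melibiose is present, so ZorQ is inactive.
Cu²⁺ is absent, so NerV is active.
With repressor NerV bound, *mibT* is not transcribed.
So MibT is not produced.
With no repressor bound, *kulV* is transcribed.
So KulV is produced and active.
With repressor KulV bound, *purQ* is not transcribed.
So PurQ is not produced.
Required activator KepQ is absent, so *rudP* is not transcribed.
So RudP is not produced.
With no repressor bound, *jalR* is transcribed.

ON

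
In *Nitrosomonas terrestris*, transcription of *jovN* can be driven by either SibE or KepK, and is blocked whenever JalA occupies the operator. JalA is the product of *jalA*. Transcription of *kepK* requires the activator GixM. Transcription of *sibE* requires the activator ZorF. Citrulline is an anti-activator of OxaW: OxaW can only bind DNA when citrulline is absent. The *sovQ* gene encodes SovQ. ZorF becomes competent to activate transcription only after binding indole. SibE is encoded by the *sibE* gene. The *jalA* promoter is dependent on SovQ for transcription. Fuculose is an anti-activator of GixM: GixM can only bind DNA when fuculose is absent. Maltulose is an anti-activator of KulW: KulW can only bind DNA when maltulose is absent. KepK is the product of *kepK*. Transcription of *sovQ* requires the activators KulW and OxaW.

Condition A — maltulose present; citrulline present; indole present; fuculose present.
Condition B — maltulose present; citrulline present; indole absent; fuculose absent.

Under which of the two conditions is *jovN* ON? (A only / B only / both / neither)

Condition A:
Maltulose is present, so KulW is inactive.
Citrulline is present, so OxaW is inactive.
Required activator KulW is absent, so *sovQ* is not transcribed.
So SovQ is not produced.
Required activator SovQ is absent, so *jalA* is not transcribed.
So JalA is not produced.
Indole is present, so ZorF is active.
No repressor is bound and ZorF is active, so *sibE* is transcribed.
So SibE is produced and active.
Fuculose is present, so GixM is inactive.
Required activator GixM is absent, so *kepK* is not transcribed.
So KepK is not produced.
Activator SibE is present, so *jovN* is transcribed.
→ *jovN* is ON in A.
Condition B:
Maltulose is present, so KulW is inactive.
Citrulline is present, so OxaW is inactive.
Required activator KulW is absent, so *sovQ* is not transcribed.
So SovQ is not produced.
Required activator SovQ is absent, so *jalA* is not transcribed.
So JalA is not produced.
Indole is absent, so ZorF is inactive.
Required activator ZorF is absent, so *sibE* is not transcribed.
So SibE is not produced.
Fuculose is absent, so GixM is active.
No repressor is bound and GixM is active, so *kepK* is transcribed.
So KepK is produced and active.
Activator KepK is present, so *jovN* is transcribed.
→ *jovN* is ON in B.

both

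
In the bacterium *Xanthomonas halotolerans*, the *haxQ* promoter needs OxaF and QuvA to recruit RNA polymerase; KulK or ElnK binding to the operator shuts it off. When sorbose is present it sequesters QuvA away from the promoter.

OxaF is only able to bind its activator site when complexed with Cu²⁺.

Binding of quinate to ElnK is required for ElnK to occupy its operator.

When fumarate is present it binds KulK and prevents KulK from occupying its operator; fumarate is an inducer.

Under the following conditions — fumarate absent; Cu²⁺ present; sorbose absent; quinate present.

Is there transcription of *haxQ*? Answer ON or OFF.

OFF

Cu²⁺ is present, so OxaF is active.
Sorbose is absent, so QuvA is active.
Fumarate is absent, so KulK is active.
Quinate is present, so ElnK is active.
With repressor KulK bound, *haxQ* is not transcribed.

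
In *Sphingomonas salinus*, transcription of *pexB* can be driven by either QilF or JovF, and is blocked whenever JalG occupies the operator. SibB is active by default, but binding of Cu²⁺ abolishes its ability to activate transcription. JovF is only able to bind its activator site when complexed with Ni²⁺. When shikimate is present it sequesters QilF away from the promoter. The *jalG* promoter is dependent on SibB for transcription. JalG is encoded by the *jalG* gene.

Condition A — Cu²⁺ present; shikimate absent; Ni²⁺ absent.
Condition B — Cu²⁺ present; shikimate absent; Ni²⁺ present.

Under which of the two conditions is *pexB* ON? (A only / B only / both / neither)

Condition A:
Cu²⁺ is present, so SibB is inactive.
Required activator SibB is absent, so *jalG* is not transcribed.
So JalG is not produced.
Shikimate is absent, so QilF is active.
Ni²⁺ is absent, so JovF is inactive.
Activator QilF is present, so *pexB* is transcribed.
→ *pexB* is ON in A.
Condition B:
Cu²⁺ is present, so SibB is inactive.
Required activator SibB is absent, so *jalG* is not transcribed.
So JalG is not produced.
Shikimate is absent, so QilF is active.
Ni²⁺ is present, so JovF is active.
Activator QilF is present, so *pexB* is transcribed.
→ *pexB* is ON in B.

both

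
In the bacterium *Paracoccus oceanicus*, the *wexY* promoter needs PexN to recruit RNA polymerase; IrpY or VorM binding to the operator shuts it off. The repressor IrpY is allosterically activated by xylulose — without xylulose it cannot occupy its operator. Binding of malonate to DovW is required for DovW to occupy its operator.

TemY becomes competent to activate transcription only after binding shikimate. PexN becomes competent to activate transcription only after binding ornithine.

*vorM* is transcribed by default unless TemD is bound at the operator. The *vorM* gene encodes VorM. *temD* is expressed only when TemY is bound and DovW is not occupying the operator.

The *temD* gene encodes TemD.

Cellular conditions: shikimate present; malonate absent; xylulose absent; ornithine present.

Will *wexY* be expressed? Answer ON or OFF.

Ornithine is present, so PexN is active.
Xylulose is absent, so IrpY is inactive.
Malonate is absent, so DovW is inactive.
Shikimate is present, so TemY is active.
No repressor is bound and TemY is active, so *temD* is transcribed.
So TemD is produced and active.
With repressor TemD bound, *vorM* is not transcribed.
So VorM is not produced.
No repressor is bound and PexN is active, so *wexY* is transcribed.

ON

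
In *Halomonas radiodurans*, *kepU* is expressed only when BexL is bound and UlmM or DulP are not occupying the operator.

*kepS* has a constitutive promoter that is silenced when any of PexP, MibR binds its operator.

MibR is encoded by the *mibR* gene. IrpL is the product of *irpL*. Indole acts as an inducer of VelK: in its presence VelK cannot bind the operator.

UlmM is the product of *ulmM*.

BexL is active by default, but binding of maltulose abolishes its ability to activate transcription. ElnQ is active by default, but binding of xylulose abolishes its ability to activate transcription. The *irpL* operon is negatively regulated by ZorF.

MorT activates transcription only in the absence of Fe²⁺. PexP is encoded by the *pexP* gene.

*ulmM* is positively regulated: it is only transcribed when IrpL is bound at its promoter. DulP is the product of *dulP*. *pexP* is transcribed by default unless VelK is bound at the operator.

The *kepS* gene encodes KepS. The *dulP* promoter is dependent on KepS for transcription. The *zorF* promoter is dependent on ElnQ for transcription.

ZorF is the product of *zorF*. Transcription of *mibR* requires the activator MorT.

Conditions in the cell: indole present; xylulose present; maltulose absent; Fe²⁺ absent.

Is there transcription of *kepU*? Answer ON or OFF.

Maltulose is absent, so BexL is active.
Xylulose is present, so ElnQ is inactive.
Required activator ElnQ is absent, so *zorF* is not transcribed.
So ZorF is not produced.
With no repressor bound, *irpL* is transcribed.
So IrpL is produced and active.
No repressor is bound and IrpL is active, so *ulmM* is transcribed.
So UlmM is produced and active.
Indole is present, so VelK is inactive.
With no repressor bound, *pexP* is transcribed.
So PexP is produced and active.
Fe²⁺ is absent, so MorT is active.
No repressor is bound and MorT is active, so *mibR* is transcribed.
So MibR is produced and active.
With repressor PexP bound, *kepS* is not transcribed.
So KepS is not produced.
Required activator KepS is absent, so *dulP* is not transcribed.
So DulP is not produced.
With repressor UlmM bound, *kepU* is not transcribed.

OFF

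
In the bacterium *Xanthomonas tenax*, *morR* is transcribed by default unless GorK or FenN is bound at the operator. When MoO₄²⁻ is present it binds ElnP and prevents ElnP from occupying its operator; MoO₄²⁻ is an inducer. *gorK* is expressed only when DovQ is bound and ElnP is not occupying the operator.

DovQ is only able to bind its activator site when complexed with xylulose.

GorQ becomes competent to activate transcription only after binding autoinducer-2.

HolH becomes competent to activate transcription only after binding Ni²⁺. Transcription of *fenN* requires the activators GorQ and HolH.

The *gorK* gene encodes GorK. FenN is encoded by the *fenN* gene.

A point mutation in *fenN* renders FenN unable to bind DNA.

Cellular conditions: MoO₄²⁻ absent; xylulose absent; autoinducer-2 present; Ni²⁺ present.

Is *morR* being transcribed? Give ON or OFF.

MoO₄²⁻ is absent, so ElnP is active.
Xylulose is absent, so DovQ is inactive.
With repressor ElnP bound, *gorK* is not transcribed.
So GorK is not produced.
FenN is non-functional in this strain, so it has no effect.
With no repressor bound, *morR* is transcribed.

ON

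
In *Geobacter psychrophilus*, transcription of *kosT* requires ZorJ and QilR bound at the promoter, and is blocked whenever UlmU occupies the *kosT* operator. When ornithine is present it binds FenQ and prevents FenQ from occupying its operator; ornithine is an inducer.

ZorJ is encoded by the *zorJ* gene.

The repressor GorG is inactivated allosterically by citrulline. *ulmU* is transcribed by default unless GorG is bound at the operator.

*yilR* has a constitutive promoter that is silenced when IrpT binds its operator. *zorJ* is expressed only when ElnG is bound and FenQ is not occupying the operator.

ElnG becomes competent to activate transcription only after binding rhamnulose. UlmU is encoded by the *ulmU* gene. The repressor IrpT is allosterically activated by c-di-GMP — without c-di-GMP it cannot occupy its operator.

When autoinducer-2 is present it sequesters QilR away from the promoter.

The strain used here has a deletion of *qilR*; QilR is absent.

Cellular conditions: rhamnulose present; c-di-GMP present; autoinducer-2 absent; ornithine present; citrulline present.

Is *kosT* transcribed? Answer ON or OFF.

OFF

Ornithine is present, so FenQ is inactive.
Rhamnulose is present, so ElnG is active.
No repressor is bound and ElnG is active, so *zorJ* is transcribed.
So ZorJ is produced and active.
Citrulline is present, so GorG is inactive.
With no repressor bound, *ulmU* is transcribed.
So UlmU is produced and active.
QilR is non-functional in this strain, so it has no effect.
With repressor UlmU bound, *kosT* is not transcribed.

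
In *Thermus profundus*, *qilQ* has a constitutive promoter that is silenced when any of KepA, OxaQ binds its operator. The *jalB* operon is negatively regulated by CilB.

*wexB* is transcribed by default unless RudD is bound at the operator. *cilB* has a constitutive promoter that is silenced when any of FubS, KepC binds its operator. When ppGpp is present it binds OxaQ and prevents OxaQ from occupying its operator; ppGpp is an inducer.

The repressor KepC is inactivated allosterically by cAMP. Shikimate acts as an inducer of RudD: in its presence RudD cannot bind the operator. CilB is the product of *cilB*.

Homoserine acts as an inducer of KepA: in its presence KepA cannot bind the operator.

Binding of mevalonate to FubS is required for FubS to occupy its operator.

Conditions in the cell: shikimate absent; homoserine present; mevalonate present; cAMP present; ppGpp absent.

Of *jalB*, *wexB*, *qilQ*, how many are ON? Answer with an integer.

1

Mevalonate is present, so FubS is active.
cAMP is present, so KepC is inactive.
With repressor FubS bound, *cilB* is not transcribed.
So CilB is not produced.
With no repressor bound, *jalB* is transcribed.
→ *jalB* is ON.
Shikimate is absent, so RudD is active.
With repressor RudD bound, *wexB* is not transcribed.
→ *wexB* is OFF.
Homoserine is present, so KepA is inactive.
ppGpp is absent, so OxaQ is active.
With repressor OxaQ bound, *qilQ* is not transcribed.
→ *qilQ* is OFF.
1 of the 3 genes is transcribed.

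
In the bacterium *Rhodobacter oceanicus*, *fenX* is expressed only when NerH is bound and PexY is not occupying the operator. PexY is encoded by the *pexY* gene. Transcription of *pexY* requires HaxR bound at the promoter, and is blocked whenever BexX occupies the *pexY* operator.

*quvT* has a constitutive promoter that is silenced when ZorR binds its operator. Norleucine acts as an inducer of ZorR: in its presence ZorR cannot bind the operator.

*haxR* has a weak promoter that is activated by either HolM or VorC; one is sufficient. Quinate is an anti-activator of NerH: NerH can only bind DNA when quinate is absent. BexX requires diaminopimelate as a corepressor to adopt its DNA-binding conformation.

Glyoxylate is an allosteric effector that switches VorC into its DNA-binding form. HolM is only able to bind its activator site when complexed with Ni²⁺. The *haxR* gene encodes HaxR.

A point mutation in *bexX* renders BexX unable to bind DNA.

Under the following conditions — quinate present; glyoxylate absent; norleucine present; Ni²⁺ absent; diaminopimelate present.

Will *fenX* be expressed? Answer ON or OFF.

OFF

Quinate is present, so NerH is inactive.
BexX is non-functional in this strain, so it has no effect.
Ni²⁺ is absent, so HolM is inactive.
Glyoxylate is absent, so VorC is inactive.
No activator is available at the *haxR* promoter, so *haxR* is not transcribed.
So HaxR is not produced.
Required activator HaxR is absent, so *pexY* is not transcribed.
So PexY is not produced.
Required activator NerH is absent, so *fenX* is not transcribed.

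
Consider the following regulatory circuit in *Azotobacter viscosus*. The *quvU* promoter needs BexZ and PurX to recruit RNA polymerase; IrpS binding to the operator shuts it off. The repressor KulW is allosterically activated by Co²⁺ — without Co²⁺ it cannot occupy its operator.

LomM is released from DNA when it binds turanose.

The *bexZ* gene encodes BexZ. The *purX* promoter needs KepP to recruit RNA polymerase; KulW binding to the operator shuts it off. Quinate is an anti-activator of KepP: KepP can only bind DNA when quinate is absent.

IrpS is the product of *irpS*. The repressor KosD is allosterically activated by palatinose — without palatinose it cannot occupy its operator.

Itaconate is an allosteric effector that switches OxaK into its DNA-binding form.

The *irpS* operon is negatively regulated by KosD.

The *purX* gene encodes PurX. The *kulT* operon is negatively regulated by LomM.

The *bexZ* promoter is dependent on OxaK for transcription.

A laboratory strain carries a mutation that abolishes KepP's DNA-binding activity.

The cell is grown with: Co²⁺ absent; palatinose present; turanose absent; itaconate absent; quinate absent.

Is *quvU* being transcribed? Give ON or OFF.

Palatinose is present, so KosD is active.
With repressor KosD bound, *irpS* is not transcribed.
So IrpS is not produced.
Itaconate is absent, so OxaK is inactive.
Required activator OxaK is absent, so *bexZ* is not transcribed.
So BexZ is not produced.
Co²⁺ is absent, so KulW is inactive.
KepP is non-functional in this strain, so it has no effect.
Required activator KepP is absent, so *purX* is not transcribed.
So PurX is not produced.
Required activator BexZ is absent, so *quvU* is not transcribed.

OFF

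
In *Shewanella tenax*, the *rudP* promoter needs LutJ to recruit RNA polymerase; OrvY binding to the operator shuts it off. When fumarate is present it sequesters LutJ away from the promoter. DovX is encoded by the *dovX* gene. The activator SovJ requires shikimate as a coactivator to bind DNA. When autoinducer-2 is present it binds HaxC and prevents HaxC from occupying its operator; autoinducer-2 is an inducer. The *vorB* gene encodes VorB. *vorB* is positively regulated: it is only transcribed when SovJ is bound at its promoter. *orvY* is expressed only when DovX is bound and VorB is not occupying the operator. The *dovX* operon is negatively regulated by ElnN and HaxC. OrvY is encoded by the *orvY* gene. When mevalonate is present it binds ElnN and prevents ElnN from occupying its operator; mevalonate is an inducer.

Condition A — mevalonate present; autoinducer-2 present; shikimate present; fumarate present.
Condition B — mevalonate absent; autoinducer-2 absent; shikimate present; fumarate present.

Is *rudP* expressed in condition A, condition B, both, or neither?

Condition A:
Mevalonate is present, so ElnN is inactive.
Autoinducer-2 is present, so HaxC is inactive.
With no repressor bound, *dovX* is transcribed.
So DovX is produced and active.
Shikimate is present, so SovJ is active.
No repressor is bound and SovJ is active, so *vorB* is transcribed.
So VorB is produced and active.
With repressor VorB bound, *orvY* is not transcribed.
So OrvY is not produced.
Fumarate is present, so LutJ is inactive.
Required activator LutJ is absent, so *rudP* is not transcribed.
→ *rudP* is OFF in A.
Condition B:
Mevalonate is absent, so ElnN is active.
Autoinducer-2 is absent, so HaxC is active.
With repressor ElnN bound, *dovX* is not transcribed.
So DovX is not produced.
Shikimate is present, so SovJ is active.
No repressor is bound and SovJ is active, so *vorB* is transcribed.
So VorB is produced and active.
With repressor VorB bound, *orvY* is not transcribed.
So OrvY is not produced.
Fumarate is present, so LutJ is inactive.
Required activator LutJ is absent, so *rudP* is not transcribed.
→ *rudP* is OFF in B.

neither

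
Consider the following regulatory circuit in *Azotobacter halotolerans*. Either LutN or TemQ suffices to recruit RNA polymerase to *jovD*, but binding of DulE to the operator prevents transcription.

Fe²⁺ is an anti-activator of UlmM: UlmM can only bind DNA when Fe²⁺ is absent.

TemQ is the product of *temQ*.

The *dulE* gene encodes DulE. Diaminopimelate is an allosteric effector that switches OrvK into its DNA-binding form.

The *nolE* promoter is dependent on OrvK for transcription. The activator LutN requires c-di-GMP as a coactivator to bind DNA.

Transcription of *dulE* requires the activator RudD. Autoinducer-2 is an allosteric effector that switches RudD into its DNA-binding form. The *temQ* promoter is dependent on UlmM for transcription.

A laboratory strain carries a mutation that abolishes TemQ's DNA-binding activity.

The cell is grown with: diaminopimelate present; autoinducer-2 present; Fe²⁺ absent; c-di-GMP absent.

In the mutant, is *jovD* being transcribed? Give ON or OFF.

OFF

Autoinducer-2 is present, so RudD is active.
No repressor is bound and RudD is active, so *dulE* is transcribed.
So DulE is produced and active.
c-di-GMP is absent, so LutN is inactive.
TemQ is non-functional in this strain, so it has no effect.
With repressor DulE bound, *jovD* is not transcribed.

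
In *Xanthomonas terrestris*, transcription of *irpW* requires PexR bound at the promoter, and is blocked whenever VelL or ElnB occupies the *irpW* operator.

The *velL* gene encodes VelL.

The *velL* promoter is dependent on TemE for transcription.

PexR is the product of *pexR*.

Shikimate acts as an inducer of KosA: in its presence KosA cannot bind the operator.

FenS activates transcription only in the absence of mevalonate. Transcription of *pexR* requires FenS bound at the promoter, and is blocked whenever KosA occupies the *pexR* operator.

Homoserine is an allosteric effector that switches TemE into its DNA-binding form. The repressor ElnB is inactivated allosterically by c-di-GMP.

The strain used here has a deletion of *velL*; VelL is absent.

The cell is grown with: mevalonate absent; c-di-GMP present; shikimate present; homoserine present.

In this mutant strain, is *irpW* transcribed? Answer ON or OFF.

ON

VelL is non-functional in this strain, so it has no effect.
Mevalonate is absent, so FenS is active.
Shikimate is present, so KosA is inactive.
No repressor is bound and FenS is active, so *pexR* is transcribed.
So PexR is produced and active.
c-di-GMP is present, so ElnB is inactive.
No repressor is bound and PexR is active, so *irpW* is transcribed.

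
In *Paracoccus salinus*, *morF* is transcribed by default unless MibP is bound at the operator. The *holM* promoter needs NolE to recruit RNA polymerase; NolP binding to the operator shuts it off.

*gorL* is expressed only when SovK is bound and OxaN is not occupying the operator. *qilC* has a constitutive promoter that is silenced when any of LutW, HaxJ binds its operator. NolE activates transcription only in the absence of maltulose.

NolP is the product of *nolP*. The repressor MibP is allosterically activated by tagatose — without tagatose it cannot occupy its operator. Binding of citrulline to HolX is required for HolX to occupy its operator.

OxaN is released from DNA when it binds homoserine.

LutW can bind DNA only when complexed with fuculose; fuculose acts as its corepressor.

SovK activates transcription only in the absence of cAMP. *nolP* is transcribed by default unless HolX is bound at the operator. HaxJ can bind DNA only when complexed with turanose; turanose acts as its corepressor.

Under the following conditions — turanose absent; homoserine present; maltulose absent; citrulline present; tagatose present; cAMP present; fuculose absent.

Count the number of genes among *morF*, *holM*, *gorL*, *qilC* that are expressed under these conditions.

2

Tagatose is present, so MibP is active.
With repressor MibP bound, *morF* is not transcribed.
→ *morF* is OFF.
Citrulline is present, so HolX is active.
With repressor HolX bound, *nolP* is not transcribed.
So NolP is not produced.
Maltulose is absent, so NolE is active.
No repressor is bound and NolE is active, so *holM* is transcribed.
→ *holM* is ON.
Homoserine is present, so OxaN is inactive.
cAMP is present, so SovK is inactive.
Required activator SovK is absent, so *gorL* is not transcribed.
→ *gorL* is OFF.
Fuculose is absent, so LutW is inactive.
Turanose is absent, so HaxJ is inactive.
With no repressor bound, *qilC* is transcribed.
→ *qilC* is ON.
2 of the 4 genes are transcribed.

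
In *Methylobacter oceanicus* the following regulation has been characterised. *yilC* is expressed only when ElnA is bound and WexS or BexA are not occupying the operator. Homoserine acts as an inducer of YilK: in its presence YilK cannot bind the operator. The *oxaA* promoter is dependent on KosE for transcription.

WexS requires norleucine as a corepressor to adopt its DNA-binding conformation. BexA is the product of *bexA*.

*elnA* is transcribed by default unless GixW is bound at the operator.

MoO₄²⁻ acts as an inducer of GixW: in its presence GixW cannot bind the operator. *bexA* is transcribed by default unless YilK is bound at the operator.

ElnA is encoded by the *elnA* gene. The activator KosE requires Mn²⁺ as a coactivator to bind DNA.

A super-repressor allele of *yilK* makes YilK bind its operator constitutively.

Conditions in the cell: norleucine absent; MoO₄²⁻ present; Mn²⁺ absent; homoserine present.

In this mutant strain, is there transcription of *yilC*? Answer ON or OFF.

ON

Norleucine is absent, so WexS is inactive.
YilK is constitutively active in this strain.
With repressor YilK bound, *bexA* is not transcribed.
So BexA is not produced.
MoO₄²⁻ is present, so GixW is inactive.
With no repressor bound, *elnA* is transcribed.
So ElnA is produced and active.
No repressor is bound and ElnA is active, so *yilC* is transcribed.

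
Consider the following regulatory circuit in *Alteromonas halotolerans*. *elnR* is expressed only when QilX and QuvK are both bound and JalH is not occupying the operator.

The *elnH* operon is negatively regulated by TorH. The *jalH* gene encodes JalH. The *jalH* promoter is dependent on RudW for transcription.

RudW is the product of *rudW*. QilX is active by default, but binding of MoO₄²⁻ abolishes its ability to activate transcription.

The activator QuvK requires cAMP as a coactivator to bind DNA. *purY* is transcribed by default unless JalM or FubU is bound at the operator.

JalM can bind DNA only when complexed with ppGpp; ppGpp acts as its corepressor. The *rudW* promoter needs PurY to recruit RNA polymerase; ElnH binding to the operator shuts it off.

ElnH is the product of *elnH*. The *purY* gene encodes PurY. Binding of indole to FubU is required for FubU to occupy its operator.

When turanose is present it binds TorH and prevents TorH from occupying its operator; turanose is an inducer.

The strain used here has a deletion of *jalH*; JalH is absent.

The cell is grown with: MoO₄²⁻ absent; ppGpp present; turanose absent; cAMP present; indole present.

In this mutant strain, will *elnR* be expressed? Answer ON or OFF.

MoO₄²⁻ is absent, so QilX is active.
cAMP is present, so QuvK is active.
JalH is non-functional in this strain, so it has no effect.
No repressor is bound and QilX and QuvK are active, so *elnR* is transcribed.

ON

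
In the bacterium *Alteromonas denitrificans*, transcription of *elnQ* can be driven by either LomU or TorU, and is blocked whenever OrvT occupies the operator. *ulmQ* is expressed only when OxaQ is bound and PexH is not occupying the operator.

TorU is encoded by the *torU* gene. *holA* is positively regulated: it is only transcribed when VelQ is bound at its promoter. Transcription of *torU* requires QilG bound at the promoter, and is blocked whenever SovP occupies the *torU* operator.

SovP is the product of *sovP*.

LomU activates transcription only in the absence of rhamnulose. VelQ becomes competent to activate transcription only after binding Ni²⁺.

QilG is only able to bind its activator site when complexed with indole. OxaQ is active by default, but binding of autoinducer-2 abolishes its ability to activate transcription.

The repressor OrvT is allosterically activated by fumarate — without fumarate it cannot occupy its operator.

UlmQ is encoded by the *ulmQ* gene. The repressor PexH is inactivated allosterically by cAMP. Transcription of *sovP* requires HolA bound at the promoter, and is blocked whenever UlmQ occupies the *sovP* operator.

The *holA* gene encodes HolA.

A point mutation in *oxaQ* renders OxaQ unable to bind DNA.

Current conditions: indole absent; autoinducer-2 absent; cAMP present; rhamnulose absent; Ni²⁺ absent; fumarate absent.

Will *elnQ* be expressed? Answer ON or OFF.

ON

Fumarate is absent, so OrvT is inactive.
Rhamnulose is absent, so LomU is active.
Indole is absent, so QilG is inactive.
Ni²⁺ is absent, so VelQ is inactive.
Required activator VelQ is absent, so *holA* is not transcribed.
So HolA is not produced.
OxaQ is non-functional in this strain, so it has no effect.
cAMP is present, so PexH is inactive.
Required activator OxaQ is absent, so *ulmQ* is not transcribed.
So UlmQ is not produced.
Required activator HolA is absent, so *sovP* is not transcribed.
So SovP is not produced.
Required activator QilG is absent, so *torU* is not transcribed.
So TorU is not produced.
Activator LomU is present, so *elnQ* is transcribed.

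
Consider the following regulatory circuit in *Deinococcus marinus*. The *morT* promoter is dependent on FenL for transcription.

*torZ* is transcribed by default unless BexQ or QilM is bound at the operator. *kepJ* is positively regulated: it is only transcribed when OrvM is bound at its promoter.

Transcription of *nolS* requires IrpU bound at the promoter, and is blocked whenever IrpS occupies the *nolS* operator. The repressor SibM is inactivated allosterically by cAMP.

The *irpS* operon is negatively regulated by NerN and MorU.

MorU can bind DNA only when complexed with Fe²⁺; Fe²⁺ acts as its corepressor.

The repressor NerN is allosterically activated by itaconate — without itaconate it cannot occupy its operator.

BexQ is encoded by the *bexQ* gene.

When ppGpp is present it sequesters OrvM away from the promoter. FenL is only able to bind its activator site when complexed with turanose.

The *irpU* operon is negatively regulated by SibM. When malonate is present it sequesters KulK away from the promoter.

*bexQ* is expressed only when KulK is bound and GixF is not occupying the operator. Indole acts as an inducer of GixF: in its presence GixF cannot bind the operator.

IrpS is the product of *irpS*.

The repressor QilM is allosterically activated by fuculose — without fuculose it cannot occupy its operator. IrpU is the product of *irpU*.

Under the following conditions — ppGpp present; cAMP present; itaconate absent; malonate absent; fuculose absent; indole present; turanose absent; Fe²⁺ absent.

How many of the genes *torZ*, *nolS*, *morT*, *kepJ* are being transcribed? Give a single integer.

0

Indole is present, so GixF is inactive.
Malonate is absent, so KulK is active.
No repressor is bound and KulK is active, so *bexQ* is transcribed.
So BexQ is produced and active.
Fuculose is absent, so QilM is inactive.
With repressor BexQ bound, *torZ* is not transcribed.
→ *torZ* is OFF.
cAMP is present, so SibM is inactive.
With no repressor bound, *irpU* is transcribed.
So IrpU is produced and active.
Itaconate is absent, so NerN is inactive.
Fe²⁺ is absent, so MorU is inactive.
With no repressor bound, *irpS* is transcribed.
So IrpS is produced and active.
With repressor IrpS bound, *nolS* is not transcribed.
→ *nolS* is OFF.
Turanose is absent, so FenL is inactive.
Required activator FenL is absent, so *morT* is not transcribed.
→ *morT* is OFF.
ppGpp is present, so OrvM is inactive.
Required activator OrvM is absent, so *kepJ* is not transcribed.
→ *kepJ* is OFF.
0 of the 4 genes are transcribed.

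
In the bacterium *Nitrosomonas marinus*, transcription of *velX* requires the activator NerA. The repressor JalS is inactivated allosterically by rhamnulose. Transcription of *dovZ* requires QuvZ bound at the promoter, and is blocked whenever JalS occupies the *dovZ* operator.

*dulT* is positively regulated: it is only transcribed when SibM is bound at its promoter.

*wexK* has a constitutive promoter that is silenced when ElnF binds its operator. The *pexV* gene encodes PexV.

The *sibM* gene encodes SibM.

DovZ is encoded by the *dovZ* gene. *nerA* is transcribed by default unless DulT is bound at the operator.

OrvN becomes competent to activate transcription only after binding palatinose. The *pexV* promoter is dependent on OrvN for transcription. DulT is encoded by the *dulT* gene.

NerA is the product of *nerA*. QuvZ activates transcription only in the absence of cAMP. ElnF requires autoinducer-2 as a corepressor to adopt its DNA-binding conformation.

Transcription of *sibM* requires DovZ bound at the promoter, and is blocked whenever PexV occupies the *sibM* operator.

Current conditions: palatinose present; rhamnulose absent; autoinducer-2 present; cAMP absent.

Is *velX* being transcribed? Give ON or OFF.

cAMP is absent, so QuvZ is active.
Rhamnulose is absent, so JalS is active.
With repressor JalS bound, *dovZ* is not transcribed.
So DovZ is not produced.
Palatinose is present, so OrvN is active.
No repressor is bound and OrvN is active, so *pexV* is transcribed.
So PexV is produced and active.
With repressor PexV bound, *sibM* is not transcribed.
So SibM is not produced.
Required activator SibM is absent, so *dulT* is not transcribed.
So DulT is not produced.
With no repressor bound, *nerA* is transcribed.
So NerA is produced and active.
No repressor is bound and NerA is active, so *velX* is transcribed.

ON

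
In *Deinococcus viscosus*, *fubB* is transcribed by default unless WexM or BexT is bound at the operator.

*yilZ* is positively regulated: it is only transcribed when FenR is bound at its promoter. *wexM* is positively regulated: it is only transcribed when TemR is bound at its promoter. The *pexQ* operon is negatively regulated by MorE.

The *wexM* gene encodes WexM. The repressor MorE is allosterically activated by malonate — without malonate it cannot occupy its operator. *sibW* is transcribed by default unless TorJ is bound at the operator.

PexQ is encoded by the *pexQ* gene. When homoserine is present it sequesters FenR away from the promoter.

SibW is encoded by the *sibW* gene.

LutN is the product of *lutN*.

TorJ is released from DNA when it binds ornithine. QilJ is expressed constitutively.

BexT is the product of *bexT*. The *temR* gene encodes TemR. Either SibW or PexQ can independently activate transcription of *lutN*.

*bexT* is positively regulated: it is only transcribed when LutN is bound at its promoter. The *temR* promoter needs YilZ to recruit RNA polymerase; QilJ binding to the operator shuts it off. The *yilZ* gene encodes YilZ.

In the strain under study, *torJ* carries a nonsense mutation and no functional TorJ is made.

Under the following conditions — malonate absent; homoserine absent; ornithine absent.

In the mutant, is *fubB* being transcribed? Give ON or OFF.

OFF

QilJ is produced constitutively and is active.
Homoserine is absent, so FenR is active.
No repressor is bound and FenR is active, so *yilZ* is transcribed.
So YilZ is produced and active.
With repressor QilJ bound, *temR* is not transcribed.
So TemR is not produced.
Required activator TemR is absent, so *wexM* is not transcribed.
So WexM is not produced.
TorJ is non-functional in this strain, so it has no effect.
With no repressor bound, *sibW* is transcribed.
So SibW is produced and active.
Malonate is absent, so MorE is inactive.
With no repressor bound, *pexQ* is transcribed.
So PexQ is produced and active.
Activator SibW is present, so *lutN* is transcribed.
So LutN is produced and active.
No repressor is bound and LutN is active, so *bexT* is transcribed.
So BexT is produced and active.
With repressor BexT bound, *fubB* is not transcribed.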